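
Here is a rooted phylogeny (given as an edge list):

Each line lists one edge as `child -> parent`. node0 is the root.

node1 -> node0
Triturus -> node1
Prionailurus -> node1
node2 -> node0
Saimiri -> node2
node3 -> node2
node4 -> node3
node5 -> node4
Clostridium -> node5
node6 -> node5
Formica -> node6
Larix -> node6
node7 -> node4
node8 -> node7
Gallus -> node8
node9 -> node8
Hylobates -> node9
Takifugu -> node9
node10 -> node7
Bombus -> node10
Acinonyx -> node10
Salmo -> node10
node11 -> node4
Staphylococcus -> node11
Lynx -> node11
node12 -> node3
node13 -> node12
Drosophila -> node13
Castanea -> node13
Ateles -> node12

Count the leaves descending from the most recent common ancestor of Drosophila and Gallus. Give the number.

14

The MRCA of Drosophila and Gallus is the node subtending (((Clostridium,(Formica,Larix)),((Gallus,(Hylobates,Takifugu)),(Bombus,Acinonyx,Salmo)),(Staphylococcus,Lynx)),((Drosophila,Castanea),Ateles)).
That clade contains 14 terminal taxa: Acinonyx, Ateles, Bombus, Castanea, Clostridium, Drosophila, Formica, Gallus, Hylobates, Larix, Lynx, Salmo, Staphylococcus, Takifugu.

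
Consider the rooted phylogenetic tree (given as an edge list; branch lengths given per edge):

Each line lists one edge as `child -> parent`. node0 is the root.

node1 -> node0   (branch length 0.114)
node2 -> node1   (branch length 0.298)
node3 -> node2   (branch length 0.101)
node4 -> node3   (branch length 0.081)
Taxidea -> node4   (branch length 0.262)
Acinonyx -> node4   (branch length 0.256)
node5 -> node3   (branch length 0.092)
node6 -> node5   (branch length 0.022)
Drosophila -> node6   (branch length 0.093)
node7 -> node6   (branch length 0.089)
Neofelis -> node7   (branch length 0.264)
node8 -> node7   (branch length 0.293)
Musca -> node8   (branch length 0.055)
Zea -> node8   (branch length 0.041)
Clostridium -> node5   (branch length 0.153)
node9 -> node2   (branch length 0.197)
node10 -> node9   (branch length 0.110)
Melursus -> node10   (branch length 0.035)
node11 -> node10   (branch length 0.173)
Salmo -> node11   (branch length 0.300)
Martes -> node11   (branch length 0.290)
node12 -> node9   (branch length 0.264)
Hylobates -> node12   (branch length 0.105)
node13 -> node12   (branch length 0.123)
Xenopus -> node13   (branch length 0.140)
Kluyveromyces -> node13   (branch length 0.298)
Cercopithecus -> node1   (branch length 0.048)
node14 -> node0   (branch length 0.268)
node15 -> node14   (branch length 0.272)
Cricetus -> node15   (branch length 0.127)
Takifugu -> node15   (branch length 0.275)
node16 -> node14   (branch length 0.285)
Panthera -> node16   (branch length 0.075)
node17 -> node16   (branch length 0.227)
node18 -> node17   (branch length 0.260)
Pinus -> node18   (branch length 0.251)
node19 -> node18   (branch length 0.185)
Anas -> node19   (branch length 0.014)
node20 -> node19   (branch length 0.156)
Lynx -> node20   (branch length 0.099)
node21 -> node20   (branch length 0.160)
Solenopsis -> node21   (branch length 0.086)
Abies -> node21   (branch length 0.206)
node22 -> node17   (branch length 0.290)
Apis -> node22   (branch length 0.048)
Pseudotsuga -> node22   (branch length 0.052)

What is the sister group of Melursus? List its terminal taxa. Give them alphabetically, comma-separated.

Melursus attaches to the tree at the node subtending (Melursus,(Salmo,Martes)).
The other lineage descending from that same node — the sister group — is (Salmo,Martes); its 2 tips in alphabetical order are the answer.

Martes, Salmo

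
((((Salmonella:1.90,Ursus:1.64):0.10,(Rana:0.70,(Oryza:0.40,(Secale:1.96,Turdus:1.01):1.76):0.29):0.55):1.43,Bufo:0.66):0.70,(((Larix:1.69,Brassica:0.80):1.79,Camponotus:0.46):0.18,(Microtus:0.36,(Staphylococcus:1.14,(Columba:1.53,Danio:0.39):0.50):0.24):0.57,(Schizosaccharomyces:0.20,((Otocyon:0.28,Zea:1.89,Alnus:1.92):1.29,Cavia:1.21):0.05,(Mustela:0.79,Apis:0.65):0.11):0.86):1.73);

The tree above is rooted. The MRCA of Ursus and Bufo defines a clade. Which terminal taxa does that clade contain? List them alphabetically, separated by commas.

Tracing Ursus: it sits inside (Salmonella,Ursus).
Tracing Bufo: it sits inside (((Salmonella,Ursus),(Rana,(Oryza,(Secale,Turdus)))),Bufo).
The smallest clade enclosing both is (((Salmonella,Ursus),(Rana,(Oryza,(Secale,Turdus)))),Bufo); the answer is its 7 terminal taxa in alphabetical order.

Bufo, Oryza, Rana, Salmonella, Secale, Turdus, Ursus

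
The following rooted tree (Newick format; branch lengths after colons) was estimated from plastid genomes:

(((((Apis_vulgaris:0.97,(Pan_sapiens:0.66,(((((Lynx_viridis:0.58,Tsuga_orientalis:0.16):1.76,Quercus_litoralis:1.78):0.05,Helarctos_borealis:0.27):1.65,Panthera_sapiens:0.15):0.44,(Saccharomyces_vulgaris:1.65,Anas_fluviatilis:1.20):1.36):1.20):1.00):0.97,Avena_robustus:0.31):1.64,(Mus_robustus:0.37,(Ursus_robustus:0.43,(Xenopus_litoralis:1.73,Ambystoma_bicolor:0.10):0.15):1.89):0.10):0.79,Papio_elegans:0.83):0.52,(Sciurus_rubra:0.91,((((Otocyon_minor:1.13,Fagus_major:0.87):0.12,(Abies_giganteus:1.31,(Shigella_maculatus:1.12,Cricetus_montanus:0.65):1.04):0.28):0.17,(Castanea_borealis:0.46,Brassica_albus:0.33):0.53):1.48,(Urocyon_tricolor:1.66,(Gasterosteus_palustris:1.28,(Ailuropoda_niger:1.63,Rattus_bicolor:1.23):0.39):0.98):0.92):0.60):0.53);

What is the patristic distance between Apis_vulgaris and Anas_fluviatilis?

5.73

The path runs Apis_vulgaris → … → MRCA → … → Anas_fluviatilis; the MRCA is the node subtending (Apis_vulgaris,(Pan_sapiens,(((((Lynx_viridis,Tsuga_orientalis),Quercus_litoralis),Helarctos_borealis),Panthera_sapiens),(Saccharomyces_vulgaris,Anas_fluviatilis)))).
Branch lengths along that path: 0.97 + 1.00 + 1.20 + 1.36 + 1.20 = 5.73.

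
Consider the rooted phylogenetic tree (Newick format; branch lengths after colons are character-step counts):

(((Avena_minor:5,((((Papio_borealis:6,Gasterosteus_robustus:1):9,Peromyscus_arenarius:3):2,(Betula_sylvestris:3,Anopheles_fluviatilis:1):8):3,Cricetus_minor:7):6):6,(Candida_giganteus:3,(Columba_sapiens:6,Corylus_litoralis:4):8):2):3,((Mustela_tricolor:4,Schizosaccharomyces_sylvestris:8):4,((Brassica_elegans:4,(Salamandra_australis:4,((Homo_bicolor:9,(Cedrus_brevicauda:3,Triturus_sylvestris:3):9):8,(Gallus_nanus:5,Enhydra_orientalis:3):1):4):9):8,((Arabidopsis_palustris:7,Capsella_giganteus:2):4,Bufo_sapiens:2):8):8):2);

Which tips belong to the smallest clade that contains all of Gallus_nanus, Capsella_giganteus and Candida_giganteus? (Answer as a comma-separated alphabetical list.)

Tracing Gallus_nanus: it sits inside (Gallus_nanus,Enhydra_orientalis).
Tracing Capsella_giganteus: it sits inside (Arabidopsis_palustris,Capsella_giganteus).
Tracing Candida_giganteus: it sits inside (Candida_giganteus,(Columba_sapiens,Corylus_litoralis)).
The smallest clade enclosing all 3 is the whole tree (their MRCA is the root), so the answer is all 22 tips in alphabetical order.

Anopheles_fluviatilis, Arabidopsis_palustris, Avena_minor, Betula_sylvestris, Brassica_elegans, Bufo_sapiens, Candida_giganteus, Capsella_giganteus, Cedrus_brevicauda, Columba_sapiens, Corylus_litoralis, Cricetus_minor, Enhydra_orientalis, Gallus_nanus, Gasterosteus_robustus, Homo_bicolor, Mustela_tricolor, Papio_borealis, Peromyscus_arenarius, Salamandra_australis, Schizosaccharomyces_sylvestris, Triturus_sylvestris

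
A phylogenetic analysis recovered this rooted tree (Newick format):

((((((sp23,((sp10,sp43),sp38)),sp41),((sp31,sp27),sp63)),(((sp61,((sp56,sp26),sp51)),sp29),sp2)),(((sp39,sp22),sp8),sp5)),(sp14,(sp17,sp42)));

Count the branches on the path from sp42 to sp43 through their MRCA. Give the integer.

11

The MRCA of sp42 and sp43 is the root of the tree.
From sp42 up to that node: 3 branches. From sp43 up to the same node: 8 branches. Total: 3 + 8 = 11.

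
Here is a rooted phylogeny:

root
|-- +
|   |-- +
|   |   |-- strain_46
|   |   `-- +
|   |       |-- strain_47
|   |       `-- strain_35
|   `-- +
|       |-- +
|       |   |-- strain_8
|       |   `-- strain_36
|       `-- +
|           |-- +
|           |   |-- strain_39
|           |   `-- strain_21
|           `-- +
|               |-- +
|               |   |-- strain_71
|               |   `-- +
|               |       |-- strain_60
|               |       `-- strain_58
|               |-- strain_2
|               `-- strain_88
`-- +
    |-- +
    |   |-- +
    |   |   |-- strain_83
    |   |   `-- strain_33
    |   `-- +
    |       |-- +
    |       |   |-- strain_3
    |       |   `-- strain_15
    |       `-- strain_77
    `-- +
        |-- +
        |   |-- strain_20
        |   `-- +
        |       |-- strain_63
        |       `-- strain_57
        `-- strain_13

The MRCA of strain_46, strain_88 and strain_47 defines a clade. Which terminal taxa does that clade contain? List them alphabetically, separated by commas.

strain_2, strain_21, strain_35, strain_36, strain_39, strain_46, strain_47, strain_58, strain_60, strain_71, strain_8, strain_88

Tracing strain_46: it sits inside (strain_46,(strain_47,strain_35)).
Tracing strain_88: it sits inside ((strain_71,(strain_60,strain_58)),strain_2,strain_88).
Tracing strain_47: it sits inside (strain_47,strain_35).
The smallest clade enclosing all 3 is ((strain_46,(strain_47,strain_35)),((strain_8,strain_36),((strain_39,strain_21),((strain_71,(strain_60,strain_58)),strain_2,strain_88)))); the answer is its 12 terminal taxa in alphabetical order.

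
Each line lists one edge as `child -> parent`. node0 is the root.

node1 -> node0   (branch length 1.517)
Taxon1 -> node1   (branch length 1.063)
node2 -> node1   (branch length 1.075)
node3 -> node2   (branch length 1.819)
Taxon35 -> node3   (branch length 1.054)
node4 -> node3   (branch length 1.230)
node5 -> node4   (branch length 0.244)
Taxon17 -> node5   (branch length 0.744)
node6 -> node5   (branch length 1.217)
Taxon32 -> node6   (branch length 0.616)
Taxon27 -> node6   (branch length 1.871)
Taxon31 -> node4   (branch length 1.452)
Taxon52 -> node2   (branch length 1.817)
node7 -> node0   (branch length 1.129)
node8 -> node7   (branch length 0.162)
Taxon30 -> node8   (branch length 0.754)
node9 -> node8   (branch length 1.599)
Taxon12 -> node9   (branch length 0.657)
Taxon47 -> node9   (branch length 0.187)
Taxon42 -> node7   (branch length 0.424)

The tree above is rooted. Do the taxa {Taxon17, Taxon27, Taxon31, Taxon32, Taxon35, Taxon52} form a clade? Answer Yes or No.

Yes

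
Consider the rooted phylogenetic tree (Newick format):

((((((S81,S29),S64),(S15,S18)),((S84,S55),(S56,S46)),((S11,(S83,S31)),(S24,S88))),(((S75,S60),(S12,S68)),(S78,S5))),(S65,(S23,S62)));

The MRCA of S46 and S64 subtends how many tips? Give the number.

The MRCA of S46 and S64 is the node subtending ((((S81,S29),S64),(S15,S18)),((S84,S55),(S56,S46)),((S11,(S83,S31)),(S24,S88))).
That clade contains 14 terminal taxa: S11, S15, S18, S24, S29, S31, S46, S55, S56, S64, S81, S83, S84, S88.

14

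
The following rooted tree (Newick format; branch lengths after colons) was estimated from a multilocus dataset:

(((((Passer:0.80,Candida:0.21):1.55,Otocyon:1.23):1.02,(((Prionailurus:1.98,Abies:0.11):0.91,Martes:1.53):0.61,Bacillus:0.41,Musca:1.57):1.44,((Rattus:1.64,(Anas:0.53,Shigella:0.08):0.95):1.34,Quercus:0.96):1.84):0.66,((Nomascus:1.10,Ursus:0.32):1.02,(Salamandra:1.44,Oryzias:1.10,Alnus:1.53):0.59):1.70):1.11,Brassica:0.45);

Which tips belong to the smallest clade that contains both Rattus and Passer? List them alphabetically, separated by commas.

Abies, Anas, Bacillus, Candida, Martes, Musca, Otocyon, Passer, Prionailurus, Quercus, Rattus, Shigella

Tracing Rattus: it sits inside (Rattus,(Anas,Shigella)).
Tracing Passer: it sits inside (Passer,Candida).
The smallest clade enclosing both is (((Passer,Candida),Otocyon),(((Prionailurus,Abies),Martes),Bacillus,Musca),((Rattus,(Anas,Shigella)),Quercus)); the answer is its 12 terminal taxa in alphabetical order.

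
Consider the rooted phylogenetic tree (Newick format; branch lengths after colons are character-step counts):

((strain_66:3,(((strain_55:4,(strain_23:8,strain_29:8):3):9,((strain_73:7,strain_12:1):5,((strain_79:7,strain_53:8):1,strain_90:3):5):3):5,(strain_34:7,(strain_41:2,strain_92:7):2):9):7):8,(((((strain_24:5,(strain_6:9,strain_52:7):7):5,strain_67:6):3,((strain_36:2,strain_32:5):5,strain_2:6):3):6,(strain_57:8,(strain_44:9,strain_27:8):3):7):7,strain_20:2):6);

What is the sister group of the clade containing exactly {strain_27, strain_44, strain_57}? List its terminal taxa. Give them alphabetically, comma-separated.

The clade containing exactly {strain_27, strain_44, strain_57} attaches to the tree at the node subtending ((((strain_24,(strain_6,strain_52)),strain_67),((strain_36,strain_32),strain_2)),(strain_57,(strain_44,strain_27))).
The other lineage descending from that same node — the sister group — is (((strain_24,(strain_6,strain_52)),strain_67),((strain_36,strain_32),strain_2)); its 7 tips in alphabetical order are the answer.

strain_2, strain_24, strain_32, strain_36, strain_52, strain_6, strain_67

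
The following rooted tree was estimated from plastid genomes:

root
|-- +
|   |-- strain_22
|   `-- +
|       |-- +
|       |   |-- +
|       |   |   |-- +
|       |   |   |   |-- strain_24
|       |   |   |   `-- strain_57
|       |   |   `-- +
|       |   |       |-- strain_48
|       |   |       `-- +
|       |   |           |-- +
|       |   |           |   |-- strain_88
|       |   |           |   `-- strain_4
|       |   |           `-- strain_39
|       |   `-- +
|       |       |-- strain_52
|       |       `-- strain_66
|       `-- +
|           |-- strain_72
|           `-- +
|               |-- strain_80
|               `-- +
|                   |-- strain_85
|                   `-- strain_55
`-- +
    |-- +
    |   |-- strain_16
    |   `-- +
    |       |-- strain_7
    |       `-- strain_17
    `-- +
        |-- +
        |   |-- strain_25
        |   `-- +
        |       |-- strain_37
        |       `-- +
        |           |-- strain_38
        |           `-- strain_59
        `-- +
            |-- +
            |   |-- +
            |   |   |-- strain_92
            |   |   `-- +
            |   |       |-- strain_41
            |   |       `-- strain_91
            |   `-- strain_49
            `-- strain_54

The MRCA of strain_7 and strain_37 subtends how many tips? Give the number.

The MRCA of strain_7 and strain_37 is the node subtending ((strain_16,(strain_7,strain_17)),((strain_25,(strain_37,(strain_38,strain_59))),(((strain_92,(strain_41,strain_91)),strain_49),strain_54))).
That clade contains 12 terminal taxa: strain_16, strain_17, strain_25, strain_37, strain_38, strain_41, strain_49, strain_54, strain_59, strain_7, strain_91, strain_92.

12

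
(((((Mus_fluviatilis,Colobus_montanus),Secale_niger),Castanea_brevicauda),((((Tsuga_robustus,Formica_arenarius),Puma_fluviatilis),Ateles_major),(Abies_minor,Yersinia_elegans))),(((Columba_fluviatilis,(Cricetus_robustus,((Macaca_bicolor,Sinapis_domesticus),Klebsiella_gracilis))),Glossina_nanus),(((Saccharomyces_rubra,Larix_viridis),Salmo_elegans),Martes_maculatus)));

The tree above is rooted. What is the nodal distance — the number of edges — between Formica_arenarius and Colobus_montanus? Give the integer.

9

The MRCA of Formica_arenarius and Colobus_montanus is the node subtending ((((Mus_fluviatilis,Colobus_montanus),Secale_niger),Castanea_brevicauda),((((Tsuga_robustus,Formica_arenarius),Puma_fluviatilis),Ateles_major),(Abies_minor,Yersinia_elegans))).
From Formica_arenarius up to that node: 5 branches. From Colobus_montanus up to the same node: 4 branches. Total: 5 + 4 = 9.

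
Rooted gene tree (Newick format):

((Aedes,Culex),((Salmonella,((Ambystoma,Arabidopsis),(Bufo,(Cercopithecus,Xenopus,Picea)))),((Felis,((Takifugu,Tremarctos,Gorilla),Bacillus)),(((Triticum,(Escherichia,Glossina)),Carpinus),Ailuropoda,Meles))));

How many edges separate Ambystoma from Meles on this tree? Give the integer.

7

The MRCA of Ambystoma and Meles is the node subtending ((Salmonella,((Ambystoma,Arabidopsis),(Bufo,(Cercopithecus,Xenopus,Picea)))),((Felis,((Takifugu,Tremarctos,Gorilla),Bacillus)),(((Triticum,(Escherichia,Glossina)),Carpinus),Ailuropoda,Meles))).
From Ambystoma up to that node: 4 branches. From Meles up to the same node: 3 branches. Total: 4 + 3 = 7.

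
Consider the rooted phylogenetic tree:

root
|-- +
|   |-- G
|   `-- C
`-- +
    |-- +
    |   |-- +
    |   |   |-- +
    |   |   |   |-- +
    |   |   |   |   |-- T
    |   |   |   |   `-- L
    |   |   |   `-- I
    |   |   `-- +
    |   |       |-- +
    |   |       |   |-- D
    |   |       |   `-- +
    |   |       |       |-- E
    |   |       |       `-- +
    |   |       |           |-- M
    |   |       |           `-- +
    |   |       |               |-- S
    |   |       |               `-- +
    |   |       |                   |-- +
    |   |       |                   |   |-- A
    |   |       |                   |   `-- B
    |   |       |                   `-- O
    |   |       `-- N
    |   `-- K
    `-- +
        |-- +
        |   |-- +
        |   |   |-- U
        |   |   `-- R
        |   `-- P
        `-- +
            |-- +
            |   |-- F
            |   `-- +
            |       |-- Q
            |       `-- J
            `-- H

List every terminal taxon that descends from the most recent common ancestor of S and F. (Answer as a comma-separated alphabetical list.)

Tracing S: it sits inside (S,((A,B),O)).
Tracing F: it sits inside (F,(Q,J)).
The smallest clade enclosing both is (((((T,L),I),((D,(E,(M,(S,((A,B),O))))),N)),K),(((U,R),P),((F,(Q,J)),H))); the answer is its 19 terminal taxa in alphabetical order.

A, B, D, E, F, H, I, J, K, L, M, N, O, P, Q, R, S, T, U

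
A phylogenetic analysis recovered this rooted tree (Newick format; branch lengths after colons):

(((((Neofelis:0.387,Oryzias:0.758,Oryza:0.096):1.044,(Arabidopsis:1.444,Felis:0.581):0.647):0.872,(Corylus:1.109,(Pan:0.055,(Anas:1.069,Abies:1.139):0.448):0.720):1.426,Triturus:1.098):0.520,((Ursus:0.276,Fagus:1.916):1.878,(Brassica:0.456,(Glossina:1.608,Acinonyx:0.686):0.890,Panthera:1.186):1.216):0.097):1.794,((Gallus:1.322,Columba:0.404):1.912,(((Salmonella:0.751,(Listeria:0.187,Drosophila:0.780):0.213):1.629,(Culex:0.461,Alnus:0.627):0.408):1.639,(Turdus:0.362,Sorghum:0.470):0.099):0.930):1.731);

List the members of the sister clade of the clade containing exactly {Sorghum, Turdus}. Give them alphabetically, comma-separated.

Alnus, Culex, Drosophila, Listeria, Salmonella

The clade containing exactly {Sorghum, Turdus} attaches to the tree at the node subtending (((Salmonella,(Listeria,Drosophila)),(Culex,Alnus)),(Turdus,Sorghum)).
The other lineage descending from that same node — the sister group — is ((Salmonella,(Listeria,Drosophila)),(Culex,Alnus)); its 5 tips in alphabetical order are the answer.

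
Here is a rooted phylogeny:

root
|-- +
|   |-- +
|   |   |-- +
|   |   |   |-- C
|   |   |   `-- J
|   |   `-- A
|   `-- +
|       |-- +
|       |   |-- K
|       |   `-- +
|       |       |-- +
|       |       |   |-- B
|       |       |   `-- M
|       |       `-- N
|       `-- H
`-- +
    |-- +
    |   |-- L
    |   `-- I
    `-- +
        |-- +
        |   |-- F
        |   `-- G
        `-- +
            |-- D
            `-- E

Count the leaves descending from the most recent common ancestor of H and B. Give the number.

5

The MRCA of H and B is the node subtending ((K,((B,M),N)),H).
That clade contains 5 terminal taxa: B, H, K, M, N.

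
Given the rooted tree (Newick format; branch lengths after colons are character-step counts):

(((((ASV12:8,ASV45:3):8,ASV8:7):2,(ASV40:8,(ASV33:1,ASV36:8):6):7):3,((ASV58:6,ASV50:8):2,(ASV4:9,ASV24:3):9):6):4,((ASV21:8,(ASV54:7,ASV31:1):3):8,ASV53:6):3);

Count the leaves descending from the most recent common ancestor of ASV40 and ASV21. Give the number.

14

The MRCA of ASV40 and ASV21 is the root, so the clade is the entire tree.
That clade contains 14 terminal taxa: ASV12, ASV21, ASV24, ASV31, ASV33, ASV36, ASV4, ASV40, ASV45, ASV50, ASV53, ASV54, ASV58, ASV8.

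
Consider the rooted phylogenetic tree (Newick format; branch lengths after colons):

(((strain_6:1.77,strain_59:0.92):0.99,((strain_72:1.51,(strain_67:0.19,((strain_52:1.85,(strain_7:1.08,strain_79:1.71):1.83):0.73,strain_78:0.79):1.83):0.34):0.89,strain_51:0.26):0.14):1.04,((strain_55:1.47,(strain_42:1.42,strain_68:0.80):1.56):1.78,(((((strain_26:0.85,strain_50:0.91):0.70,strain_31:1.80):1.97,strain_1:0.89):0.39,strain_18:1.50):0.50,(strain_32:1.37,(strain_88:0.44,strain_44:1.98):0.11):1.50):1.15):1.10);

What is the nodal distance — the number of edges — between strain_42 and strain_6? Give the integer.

The MRCA of strain_42 and strain_6 is the root of the tree.
From strain_42 up to that node: 4 branches. From strain_6 up to the same node: 3 branches. Total: 4 + 3 = 7.

7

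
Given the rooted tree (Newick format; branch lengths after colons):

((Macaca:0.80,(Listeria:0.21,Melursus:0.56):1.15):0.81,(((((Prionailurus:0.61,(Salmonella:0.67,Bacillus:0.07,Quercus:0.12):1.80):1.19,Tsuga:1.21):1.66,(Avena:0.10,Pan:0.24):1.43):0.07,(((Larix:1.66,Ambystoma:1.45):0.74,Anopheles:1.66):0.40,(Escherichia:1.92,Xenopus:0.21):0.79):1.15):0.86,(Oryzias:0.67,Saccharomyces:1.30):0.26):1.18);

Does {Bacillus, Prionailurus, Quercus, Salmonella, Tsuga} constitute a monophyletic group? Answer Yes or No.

The most recent common ancestor of these taxa subtends ((Prionailurus,(Salmonella,Bacillus,Quercus)),Tsuga).
That clade has exactly 5 tips — every listed taxon and nothing else — so the group is monophyletic.

Yes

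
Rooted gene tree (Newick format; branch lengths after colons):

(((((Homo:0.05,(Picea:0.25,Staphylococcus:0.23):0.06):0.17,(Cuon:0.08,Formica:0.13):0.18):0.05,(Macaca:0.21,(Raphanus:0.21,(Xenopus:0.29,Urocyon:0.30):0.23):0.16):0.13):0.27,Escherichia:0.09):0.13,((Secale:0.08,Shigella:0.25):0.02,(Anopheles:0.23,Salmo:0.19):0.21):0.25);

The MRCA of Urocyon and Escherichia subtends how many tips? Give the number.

10

The MRCA of Urocyon and Escherichia is the node subtending ((((Homo,(Picea,Staphylococcus)),(Cuon,Formica)),(Macaca,(Raphanus,(Xenopus,Urocyon)))),Escherichia).
That clade contains 10 terminal taxa: Cuon, Escherichia, Formica, Homo, Macaca, Picea, Raphanus, Staphylococcus, Urocyon, Xenopus.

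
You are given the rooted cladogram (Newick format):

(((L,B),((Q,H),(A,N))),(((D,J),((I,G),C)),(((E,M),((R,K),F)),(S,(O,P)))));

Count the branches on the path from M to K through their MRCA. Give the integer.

The MRCA of M and K is the node subtending ((E,M),((R,K),F)).
From M up to that node: 2 branches. From K up to the same node: 3 branches. Total: 2 + 3 = 5.

5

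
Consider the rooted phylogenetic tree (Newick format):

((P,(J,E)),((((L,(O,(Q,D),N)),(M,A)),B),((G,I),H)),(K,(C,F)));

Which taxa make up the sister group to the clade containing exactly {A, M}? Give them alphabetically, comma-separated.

D, L, N, O, Q

The clade containing exactly {A, M} attaches to the tree at the node subtending ((L,(O,(Q,D),N)),(M,A)).
The other lineage descending from that same node — the sister group — is (L,(O,(Q,D),N)); its 5 tips in alphabetical order are the answer.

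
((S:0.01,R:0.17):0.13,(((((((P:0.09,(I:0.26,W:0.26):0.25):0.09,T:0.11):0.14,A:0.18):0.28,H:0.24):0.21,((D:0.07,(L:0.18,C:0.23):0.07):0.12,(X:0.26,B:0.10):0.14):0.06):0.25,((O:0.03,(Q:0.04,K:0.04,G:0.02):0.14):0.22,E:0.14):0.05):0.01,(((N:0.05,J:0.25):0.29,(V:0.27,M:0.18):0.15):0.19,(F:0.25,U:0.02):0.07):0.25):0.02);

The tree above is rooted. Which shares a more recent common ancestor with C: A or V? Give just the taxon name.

A

The MRCA of C and A subtends (((((P,(I,W)),T),A),H),((D,(L,C)),(X,B))) (11 taxa).
The MRCA of C and V subtends (((((((P,(I,W)),T),A),H),((D,(L,C)),(X,B))),((O,(Q,K,G)),E)),(((N,J),(V,M)),(F,U))) (22 taxa).
The first is nested inside the second, so C shares a more recent common ancestor with A.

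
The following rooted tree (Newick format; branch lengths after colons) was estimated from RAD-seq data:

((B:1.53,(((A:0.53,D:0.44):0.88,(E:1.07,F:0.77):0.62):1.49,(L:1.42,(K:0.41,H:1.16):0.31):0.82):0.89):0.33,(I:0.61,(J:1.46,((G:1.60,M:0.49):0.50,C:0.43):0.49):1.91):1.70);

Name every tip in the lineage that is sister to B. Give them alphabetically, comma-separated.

A, D, E, F, H, K, L

B attaches to the tree at the node subtending (B,(((A,D),(E,F)),(L,(K,H)))).
The other lineage descending from that same node — the sister group — is (((A,D),(E,F)),(L,(K,H))); its 7 tips in alphabetical order are the answer.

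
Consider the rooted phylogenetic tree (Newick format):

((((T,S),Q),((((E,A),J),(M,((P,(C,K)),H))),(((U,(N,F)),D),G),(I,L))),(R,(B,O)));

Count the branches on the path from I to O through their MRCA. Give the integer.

7

The MRCA of I and O is the root of the tree.
From I up to that node: 4 branches. From O up to the same node: 3 branches. Total: 4 + 3 = 7.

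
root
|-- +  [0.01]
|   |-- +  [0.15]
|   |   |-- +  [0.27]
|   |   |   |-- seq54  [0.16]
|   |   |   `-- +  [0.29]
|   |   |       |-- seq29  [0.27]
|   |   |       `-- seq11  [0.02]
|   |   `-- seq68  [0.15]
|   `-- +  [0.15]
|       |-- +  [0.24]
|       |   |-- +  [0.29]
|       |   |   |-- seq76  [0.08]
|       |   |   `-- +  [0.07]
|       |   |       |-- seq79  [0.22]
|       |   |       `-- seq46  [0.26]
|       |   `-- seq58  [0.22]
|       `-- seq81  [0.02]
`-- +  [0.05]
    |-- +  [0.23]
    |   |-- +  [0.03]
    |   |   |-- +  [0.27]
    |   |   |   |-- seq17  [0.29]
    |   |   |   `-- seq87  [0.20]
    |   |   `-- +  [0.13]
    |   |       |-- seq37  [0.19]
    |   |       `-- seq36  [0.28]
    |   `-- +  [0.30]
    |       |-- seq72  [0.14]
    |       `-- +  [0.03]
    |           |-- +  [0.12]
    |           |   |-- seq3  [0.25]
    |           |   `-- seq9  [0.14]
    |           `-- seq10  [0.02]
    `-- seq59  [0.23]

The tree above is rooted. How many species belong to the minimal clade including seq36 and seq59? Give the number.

The MRCA of seq36 and seq59 is the node subtending ((((seq17,seq87),(seq37,seq36)),(seq72,((seq3,seq9),seq10))),seq59).
That clade contains 9 terminal taxa: seq10, seq17, seq3, seq36, seq37, seq59, seq72, seq87, seq9.

9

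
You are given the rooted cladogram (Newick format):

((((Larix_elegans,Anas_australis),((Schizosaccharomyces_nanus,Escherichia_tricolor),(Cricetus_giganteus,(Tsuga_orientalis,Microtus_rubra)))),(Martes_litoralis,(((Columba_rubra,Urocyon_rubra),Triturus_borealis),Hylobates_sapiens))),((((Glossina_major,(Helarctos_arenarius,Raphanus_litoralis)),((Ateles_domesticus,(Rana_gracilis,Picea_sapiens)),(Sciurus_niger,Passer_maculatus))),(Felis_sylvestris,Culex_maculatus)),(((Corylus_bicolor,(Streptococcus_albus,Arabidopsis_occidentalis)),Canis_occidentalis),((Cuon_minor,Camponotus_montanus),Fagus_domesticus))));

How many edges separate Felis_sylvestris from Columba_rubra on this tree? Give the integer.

10

The MRCA of Felis_sylvestris and Columba_rubra is the root of the tree.
From Felis_sylvestris up to that node: 4 branches. From Columba_rubra up to the same node: 6 branches. Total: 4 + 6 = 10.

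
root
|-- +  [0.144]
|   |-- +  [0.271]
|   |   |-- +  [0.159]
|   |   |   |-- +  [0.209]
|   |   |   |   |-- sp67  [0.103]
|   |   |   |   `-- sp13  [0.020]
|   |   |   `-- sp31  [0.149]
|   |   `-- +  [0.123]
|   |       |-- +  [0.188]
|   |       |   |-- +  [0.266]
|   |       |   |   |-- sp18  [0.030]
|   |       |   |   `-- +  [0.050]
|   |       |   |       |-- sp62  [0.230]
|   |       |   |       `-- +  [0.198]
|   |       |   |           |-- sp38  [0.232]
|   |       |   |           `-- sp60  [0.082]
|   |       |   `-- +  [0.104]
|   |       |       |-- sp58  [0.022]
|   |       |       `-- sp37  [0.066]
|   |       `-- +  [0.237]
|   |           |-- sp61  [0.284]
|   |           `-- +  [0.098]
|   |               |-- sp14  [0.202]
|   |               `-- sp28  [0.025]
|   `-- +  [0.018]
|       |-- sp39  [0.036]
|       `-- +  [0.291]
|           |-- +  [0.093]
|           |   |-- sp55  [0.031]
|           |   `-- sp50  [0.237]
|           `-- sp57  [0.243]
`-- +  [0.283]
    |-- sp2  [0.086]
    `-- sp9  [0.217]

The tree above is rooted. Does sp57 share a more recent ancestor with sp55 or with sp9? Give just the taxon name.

sp55

The MRCA of sp57 and sp55 subtends ((sp55,sp50),sp57) (3 taxa).
The MRCA of sp57 and sp9 is the root, subtending the entire tree (18 taxa).
The first is nested inside the second, so sp57 shares a more recent common ancestor with sp55.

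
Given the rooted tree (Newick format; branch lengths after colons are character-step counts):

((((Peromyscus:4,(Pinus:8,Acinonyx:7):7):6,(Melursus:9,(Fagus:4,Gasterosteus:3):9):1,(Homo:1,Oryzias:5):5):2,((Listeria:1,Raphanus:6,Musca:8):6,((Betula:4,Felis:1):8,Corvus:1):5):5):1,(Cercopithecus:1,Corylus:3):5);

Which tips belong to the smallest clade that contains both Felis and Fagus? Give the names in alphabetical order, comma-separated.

Tracing Felis: it sits inside (Betula,Felis).
Tracing Fagus: it sits inside (Fagus,Gasterosteus).
The smallest clade enclosing both is (((Peromyscus,(Pinus,Acinonyx)),(Melursus,(Fagus,Gasterosteus)),(Homo,Oryzias)),((Listeria,Raphanus,Musca),((Betula,Felis),Corvus))); the answer is its 14 terminal taxa in alphabetical order.

Acinonyx, Betula, Corvus, Fagus, Felis, Gasterosteus, Homo, Listeria, Melursus, Musca, Oryzias, Peromyscus, Pinus, Raphanus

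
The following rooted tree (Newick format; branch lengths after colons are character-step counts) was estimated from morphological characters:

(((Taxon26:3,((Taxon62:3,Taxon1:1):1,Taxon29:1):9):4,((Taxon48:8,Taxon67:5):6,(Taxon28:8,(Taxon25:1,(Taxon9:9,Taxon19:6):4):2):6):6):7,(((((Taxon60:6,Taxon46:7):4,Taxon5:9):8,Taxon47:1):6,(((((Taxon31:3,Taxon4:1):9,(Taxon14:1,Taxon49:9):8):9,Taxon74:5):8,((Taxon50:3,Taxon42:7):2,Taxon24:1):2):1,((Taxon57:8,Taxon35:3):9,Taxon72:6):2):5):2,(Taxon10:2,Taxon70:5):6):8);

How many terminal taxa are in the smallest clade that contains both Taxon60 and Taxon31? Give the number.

15

The MRCA of Taxon60 and Taxon31 is the node subtending ((((Taxon60,Taxon46),Taxon5),Taxon47),(((((Taxon31,Taxon4),(Taxon14,Taxon49)),Taxon74),((Taxon50,Taxon42),Taxon24)),((Taxon57,Taxon35),Taxon72))).
That clade contains 15 terminal taxa: Taxon14, Taxon24, Taxon31, Taxon35, Taxon4, Taxon42, Taxon46, Taxon47, Taxon49, Taxon5, Taxon50, Taxon57, Taxon60, Taxon72, Taxon74.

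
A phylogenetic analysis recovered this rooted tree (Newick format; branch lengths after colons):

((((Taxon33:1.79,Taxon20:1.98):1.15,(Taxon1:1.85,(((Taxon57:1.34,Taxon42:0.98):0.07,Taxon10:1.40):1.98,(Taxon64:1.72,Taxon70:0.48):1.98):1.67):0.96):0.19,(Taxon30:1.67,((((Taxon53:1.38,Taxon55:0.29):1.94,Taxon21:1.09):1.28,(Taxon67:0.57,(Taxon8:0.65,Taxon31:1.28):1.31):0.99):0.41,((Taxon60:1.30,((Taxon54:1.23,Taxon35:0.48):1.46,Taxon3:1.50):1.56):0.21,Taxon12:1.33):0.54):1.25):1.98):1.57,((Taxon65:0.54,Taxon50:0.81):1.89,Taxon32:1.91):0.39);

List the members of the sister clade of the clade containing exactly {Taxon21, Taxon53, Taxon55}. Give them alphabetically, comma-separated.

The clade containing exactly {Taxon21, Taxon53, Taxon55} attaches to the tree at the node subtending (((Taxon53,Taxon55),Taxon21),(Taxon67,(Taxon8,Taxon31))).
The other lineage descending from that same node — the sister group — is (Taxon67,(Taxon8,Taxon31)); its 3 tips in alphabetical order are the answer.

Taxon31, Taxon67, Taxon8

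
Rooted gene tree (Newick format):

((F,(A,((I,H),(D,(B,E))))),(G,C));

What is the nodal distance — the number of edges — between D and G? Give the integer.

The MRCA of D and G is the root of the tree.
From D up to that node: 5 branches. From G up to the same node: 2 branches. Total: 5 + 2 = 7.

7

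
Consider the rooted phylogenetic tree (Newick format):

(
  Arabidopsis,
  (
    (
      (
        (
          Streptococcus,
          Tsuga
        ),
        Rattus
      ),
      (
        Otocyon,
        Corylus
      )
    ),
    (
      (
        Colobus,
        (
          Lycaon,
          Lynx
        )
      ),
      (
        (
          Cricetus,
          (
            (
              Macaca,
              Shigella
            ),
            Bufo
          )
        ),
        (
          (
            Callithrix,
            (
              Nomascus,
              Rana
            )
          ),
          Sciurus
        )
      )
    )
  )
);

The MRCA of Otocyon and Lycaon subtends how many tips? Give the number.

16

The MRCA of Otocyon and Lycaon is the node subtending ((((Streptococcus,Tsuga),Rattus),(Otocyon,Corylus)),((Colobus,(Lycaon,Lynx)),((Cricetus,((Macaca,Shigella),Bufo)),((Callithrix,(Nomascus,Rana)),Sciurus)))).
That clade contains 16 terminal taxa: Bufo, Callithrix, Colobus, Corylus, Cricetus, Lycaon, Lynx, Macaca, Nomascus, Otocyon, Rana, Rattus, Sciurus, Shigella, Streptococcus, Tsuga.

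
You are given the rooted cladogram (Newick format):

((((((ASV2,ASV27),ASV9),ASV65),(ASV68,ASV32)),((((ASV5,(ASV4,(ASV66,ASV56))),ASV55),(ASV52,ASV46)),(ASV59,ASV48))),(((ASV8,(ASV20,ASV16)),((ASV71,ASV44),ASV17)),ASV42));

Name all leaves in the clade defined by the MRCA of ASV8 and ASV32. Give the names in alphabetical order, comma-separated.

ASV16, ASV17, ASV2, ASV20, ASV27, ASV32, ASV4, ASV42, ASV44, ASV46, ASV48, ASV5, ASV52, ASV55, ASV56, ASV59, ASV65, ASV66, ASV68, ASV71, ASV8, ASV9

Tracing ASV8: it sits inside (ASV8,(ASV20,ASV16)).
Tracing ASV32: it sits inside (ASV68,ASV32).
The smallest clade enclosing both is the whole tree (their MRCA is the root), so the answer is all 22 tips in alphabetical order.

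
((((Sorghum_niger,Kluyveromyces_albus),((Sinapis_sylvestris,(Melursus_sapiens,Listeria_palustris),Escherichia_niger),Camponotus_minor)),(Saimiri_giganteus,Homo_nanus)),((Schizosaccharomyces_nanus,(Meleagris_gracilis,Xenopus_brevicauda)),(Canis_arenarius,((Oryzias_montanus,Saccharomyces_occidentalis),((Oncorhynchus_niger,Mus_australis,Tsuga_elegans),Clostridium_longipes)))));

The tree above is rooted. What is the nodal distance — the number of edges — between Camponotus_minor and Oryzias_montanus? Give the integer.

9

The MRCA of Camponotus_minor and Oryzias_montanus is the root of the tree.
From Camponotus_minor up to that node: 4 branches. From Oryzias_montanus up to the same node: 5 branches. Total: 4 + 5 = 9.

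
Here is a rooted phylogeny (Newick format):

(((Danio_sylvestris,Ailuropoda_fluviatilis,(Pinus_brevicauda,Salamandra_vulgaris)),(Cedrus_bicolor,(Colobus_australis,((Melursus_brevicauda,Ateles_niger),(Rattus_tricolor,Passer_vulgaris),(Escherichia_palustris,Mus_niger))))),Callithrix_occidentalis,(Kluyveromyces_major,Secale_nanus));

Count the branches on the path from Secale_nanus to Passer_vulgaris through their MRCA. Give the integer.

The MRCA of Secale_nanus and Passer_vulgaris is the root of the tree.
From Secale_nanus up to that node: 2 branches. From Passer_vulgaris up to the same node: 6 branches. Total: 2 + 6 = 8.

8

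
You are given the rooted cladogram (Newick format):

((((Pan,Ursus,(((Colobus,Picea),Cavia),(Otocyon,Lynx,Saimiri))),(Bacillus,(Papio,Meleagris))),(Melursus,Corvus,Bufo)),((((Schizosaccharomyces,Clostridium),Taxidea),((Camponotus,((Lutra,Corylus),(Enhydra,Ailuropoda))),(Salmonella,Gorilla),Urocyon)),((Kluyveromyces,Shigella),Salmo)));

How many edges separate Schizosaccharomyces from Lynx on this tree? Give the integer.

11

The MRCA of Schizosaccharomyces and Lynx is the root of the tree.
From Schizosaccharomyces up to that node: 5 branches. From Lynx up to the same node: 6 branches. Total: 5 + 6 = 11.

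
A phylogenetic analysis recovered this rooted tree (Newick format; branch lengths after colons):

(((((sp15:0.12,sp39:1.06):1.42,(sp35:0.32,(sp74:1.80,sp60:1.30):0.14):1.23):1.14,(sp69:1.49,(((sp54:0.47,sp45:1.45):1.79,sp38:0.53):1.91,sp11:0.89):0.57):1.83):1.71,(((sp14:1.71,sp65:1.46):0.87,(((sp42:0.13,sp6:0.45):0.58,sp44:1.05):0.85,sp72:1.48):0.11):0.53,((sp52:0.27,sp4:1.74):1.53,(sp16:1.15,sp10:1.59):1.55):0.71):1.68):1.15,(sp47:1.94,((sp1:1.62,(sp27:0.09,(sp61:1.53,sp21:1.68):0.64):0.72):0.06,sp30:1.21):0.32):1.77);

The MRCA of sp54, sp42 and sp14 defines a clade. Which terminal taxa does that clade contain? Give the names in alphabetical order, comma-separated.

Tracing sp54: it sits inside (sp54,sp45).
Tracing sp42: it sits inside (sp42,sp6).
Tracing sp14: it sits inside (sp14,sp65).
The smallest clade enclosing all 3 is ((((sp15,sp39),(sp35,(sp74,sp60))),(sp69,(((sp54,sp45),sp38),sp11))),(((sp14,sp65),(((sp42,sp6),sp44),sp72)),((sp52,sp4),(sp16,sp10)))); the answer is its 20 terminal taxa in alphabetical order.

sp10, sp11, sp14, sp15, sp16, sp35, sp38, sp39, sp4, sp42, sp44, sp45, sp52, sp54, sp6, sp60, sp65, sp69, sp72, sp74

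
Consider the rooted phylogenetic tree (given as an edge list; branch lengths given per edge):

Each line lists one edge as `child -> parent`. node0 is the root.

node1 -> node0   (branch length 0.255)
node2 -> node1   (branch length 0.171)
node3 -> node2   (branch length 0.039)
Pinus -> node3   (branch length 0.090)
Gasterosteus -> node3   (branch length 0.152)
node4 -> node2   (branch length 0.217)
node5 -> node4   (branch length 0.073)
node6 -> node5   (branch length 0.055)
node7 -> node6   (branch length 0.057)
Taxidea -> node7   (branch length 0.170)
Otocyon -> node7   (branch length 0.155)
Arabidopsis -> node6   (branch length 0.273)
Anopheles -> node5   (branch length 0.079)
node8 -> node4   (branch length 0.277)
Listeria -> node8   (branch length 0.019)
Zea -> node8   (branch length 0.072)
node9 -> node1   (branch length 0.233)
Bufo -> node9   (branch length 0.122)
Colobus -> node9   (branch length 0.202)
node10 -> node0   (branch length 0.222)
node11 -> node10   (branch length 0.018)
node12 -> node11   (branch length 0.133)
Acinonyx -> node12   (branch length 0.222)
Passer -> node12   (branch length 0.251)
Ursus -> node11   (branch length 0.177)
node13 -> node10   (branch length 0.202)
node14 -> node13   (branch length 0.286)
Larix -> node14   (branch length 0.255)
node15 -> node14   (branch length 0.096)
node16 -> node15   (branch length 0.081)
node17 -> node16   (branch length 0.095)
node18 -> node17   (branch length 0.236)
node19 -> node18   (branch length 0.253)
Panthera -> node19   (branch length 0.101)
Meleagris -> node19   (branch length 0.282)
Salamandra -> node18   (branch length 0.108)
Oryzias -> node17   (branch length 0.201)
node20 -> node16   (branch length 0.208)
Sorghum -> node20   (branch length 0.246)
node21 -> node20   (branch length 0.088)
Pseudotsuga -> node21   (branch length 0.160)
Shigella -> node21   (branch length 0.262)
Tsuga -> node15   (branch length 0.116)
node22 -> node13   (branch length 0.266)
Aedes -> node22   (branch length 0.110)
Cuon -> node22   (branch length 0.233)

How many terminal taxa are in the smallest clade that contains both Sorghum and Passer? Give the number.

14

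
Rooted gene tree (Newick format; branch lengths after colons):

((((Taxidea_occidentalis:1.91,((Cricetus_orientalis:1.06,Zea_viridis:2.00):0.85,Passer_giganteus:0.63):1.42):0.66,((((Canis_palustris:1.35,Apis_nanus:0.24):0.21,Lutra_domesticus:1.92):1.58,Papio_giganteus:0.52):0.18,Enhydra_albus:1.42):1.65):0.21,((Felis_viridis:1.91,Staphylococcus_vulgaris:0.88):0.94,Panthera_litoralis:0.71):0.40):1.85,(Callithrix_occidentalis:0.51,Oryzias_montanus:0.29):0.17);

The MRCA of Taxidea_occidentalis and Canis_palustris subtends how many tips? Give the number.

The MRCA of Taxidea_occidentalis and Canis_palustris is the node subtending ((Taxidea_occidentalis,((Cricetus_orientalis,Zea_viridis),Passer_giganteus)),((((Canis_palustris,Apis_nanus),Lutra_domesticus),Papio_giganteus),Enhydra_albus)).
That clade contains 9 terminal taxa: Apis_nanus, Canis_palustris, Cricetus_orientalis, Enhydra_albus, Lutra_domesticus, Papio_giganteus, Passer_giganteus, Taxidea_occidentalis, Zea_viridis.

9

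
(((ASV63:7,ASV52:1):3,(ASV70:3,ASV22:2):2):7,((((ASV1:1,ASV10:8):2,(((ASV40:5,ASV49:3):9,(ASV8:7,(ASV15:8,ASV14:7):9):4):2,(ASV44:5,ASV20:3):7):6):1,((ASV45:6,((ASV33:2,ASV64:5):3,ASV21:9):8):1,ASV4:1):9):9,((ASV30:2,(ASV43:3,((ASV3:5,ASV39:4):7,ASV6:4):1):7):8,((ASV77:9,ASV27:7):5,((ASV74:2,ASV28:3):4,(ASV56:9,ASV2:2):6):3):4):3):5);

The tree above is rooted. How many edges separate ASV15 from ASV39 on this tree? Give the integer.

13

The MRCA of ASV15 and ASV39 is the node subtending ((((ASV1,ASV10),(((ASV40,ASV49),(ASV8,(ASV15,ASV14))),(ASV44,ASV20))),((ASV45,((ASV33,ASV64),ASV21)),ASV4)),((ASV30,(ASV43,((ASV3,ASV39),ASV6))),((ASV77,ASV27),((ASV74,ASV28),(ASV56,ASV2))))).
From ASV15 up to that node: 7 branches. From ASV39 up to the same node: 6 branches. Total: 7 + 6 = 13.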